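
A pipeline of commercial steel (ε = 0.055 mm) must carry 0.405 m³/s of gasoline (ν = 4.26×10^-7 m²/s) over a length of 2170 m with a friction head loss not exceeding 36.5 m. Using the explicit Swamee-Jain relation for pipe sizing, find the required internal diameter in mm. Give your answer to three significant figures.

Swamee-Jain (Type III): D = 0.66·[ε^1.25·(LQ²/(gh_f))^4.75 + ν·Q^9.4·(L/(gh_f))^5.2]^0.04
LQ²/(gh_f) = 0.9940; L/(gh_f) = 6.060
Term 1 = ε^1.25·(…)^4.75 = 4.60×10^-6; Term 2 = ν·Q^9.4·(…)^5.2 = 1.02×10^-6
D = 0.66·(4.60×10^-6 + 1.02×10^-6)^0.04 = 0.4070 m = 407 mm
Check: V = 3.11 m/s, Re = 2.97×10^6, f = 0.01324, h_f = 34.9 m ≈ 36.5 m ✓

D ≈ 407 mm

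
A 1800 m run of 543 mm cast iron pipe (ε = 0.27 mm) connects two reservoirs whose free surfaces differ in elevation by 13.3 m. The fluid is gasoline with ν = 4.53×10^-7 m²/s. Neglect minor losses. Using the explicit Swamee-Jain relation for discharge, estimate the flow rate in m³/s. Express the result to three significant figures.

Q ≈ 0.500 m³/s

Swamee-Jain (Type II): Q = -0.965·√(gD⁵h_f/L)·ln[ε/(3.7D) + √(3.17ν²L/(gD³h_f))]
√(gD⁵h_f/L) = √(9.81·0.543⁵·13.3/1800) = 0.05850
ε/(3.7D) = 1.34×10^-4; √(3.17ν²L/(gD³h_f)) = 7.49×10^-6
Q = -0.965·0.05850·ln(1.419×10^-4) = 0.5002 m³/s
Check: V = 2.16 m/s, Re = 2.59×10^6, f = 0.01694, h_f = 13.4 m ≈ 13.3 m ✓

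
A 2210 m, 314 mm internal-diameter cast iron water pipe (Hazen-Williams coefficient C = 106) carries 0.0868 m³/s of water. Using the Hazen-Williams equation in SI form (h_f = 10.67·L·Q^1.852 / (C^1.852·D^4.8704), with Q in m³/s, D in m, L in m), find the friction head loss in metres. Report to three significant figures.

h_f ≈ 12.8 m

h_f = 10.67·2210·0.0868^1.852 / (106^1.852·0.314^4.8704) = 12.76 m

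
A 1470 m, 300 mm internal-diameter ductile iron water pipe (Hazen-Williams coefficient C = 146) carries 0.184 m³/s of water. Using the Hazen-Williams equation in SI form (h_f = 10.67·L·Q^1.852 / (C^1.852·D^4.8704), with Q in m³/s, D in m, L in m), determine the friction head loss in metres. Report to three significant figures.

h_f = 10.67·1470·0.184^1.852 / (146^1.852·0.300^4.8704) = 23.56 m

h_f ≈ 23.6 m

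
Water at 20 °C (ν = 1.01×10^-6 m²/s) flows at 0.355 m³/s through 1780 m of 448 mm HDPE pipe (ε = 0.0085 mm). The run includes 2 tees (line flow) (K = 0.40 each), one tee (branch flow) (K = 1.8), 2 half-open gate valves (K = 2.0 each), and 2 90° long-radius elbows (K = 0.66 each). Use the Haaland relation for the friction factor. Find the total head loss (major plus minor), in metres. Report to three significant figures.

V = 4Q/(πD²) = 2.252 m/s; V²/2g = 0.2585 m
Re = 9.99×10^5, ε/D = 1.90×10^-5 → f = 0.01194 (Haaland)
Major: h_f = f(L/D)·V²/2g = 0.01194·3973·0.2585 = 12.27 m
Minor: ΣK = 7.92; h_m = ΣK·V²/2g = 2.047 m
Total H_L = 12.27 + 2.047 = 14.31 m

H_L ≈ 14.3 m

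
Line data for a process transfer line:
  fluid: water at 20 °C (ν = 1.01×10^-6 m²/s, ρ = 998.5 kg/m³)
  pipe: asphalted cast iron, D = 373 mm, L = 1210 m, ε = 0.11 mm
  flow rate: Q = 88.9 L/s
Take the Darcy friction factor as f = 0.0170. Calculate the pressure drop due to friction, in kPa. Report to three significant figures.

Δp ≈ 18.2 kPa

V = 4Q/(πD²) = 4·0.0889/(π·0.373²) = 0.8136 m/s
h_f = f(L/D)V²/(2g) = 0.01700·(1210/0.373)·0.8136²/(2·9.81) = 1.860 m
Δp = ρg·h_f = 998.5·9.81·1.860 = 18.22 kPa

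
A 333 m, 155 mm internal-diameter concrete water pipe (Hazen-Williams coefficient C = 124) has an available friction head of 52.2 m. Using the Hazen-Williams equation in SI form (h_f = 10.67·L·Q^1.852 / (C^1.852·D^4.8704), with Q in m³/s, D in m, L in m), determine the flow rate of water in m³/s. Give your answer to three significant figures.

Rearranging: Q = [h_f·C^1.852·D^4.8704 / (10.67·L)]^(1/1.852)
Q = [52.2·124^1.852·0.155^4.8704 / (10.67·333)]^0.540 = 0.09429 m³/s

Q ≈ 0.0943 m³/s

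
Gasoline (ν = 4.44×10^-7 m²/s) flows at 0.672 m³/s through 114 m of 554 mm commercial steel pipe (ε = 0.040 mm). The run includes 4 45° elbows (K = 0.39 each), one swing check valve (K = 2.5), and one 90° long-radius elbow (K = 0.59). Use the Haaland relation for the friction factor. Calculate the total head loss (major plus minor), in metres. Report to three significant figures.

V = 4Q/(πD²) = 2.788 m/s; V²/2g = 0.3961 m
Re = 3.48×10^6, ε/D = 7.22×10^-5 → f = 0.01186 (Haaland)
Major: h_f = f(L/D)·V²/2g = 0.01186·205.8·0.3961 = 0.9664 m
Minor: ΣK = 4.65; h_m = ΣK·V²/2g = 1.842 m
Total H_L = 0.9664 + 1.842 = 2.808 m

H_L ≈ 2.81 m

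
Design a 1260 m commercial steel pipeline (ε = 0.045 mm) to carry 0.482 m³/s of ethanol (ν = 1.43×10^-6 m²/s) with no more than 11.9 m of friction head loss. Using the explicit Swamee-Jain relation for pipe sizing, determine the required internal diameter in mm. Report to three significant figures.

Swamee-Jain (Type III): D = 0.66·[ε^1.25·(LQ²/(gh_f))^4.75 + ν·Q^9.4·(L/(gh_f))^5.2]^0.04
LQ²/(gh_f) = 2.508; L/(gh_f) = 10.79
Term 1 = ε^1.25·(…)^4.75 = 2.90×10^-4; Term 2 = ν·Q^9.4·(…)^5.2 = 3.53×10^-4
D = 0.66·(2.90×10^-4 + 3.53×10^-4)^0.04 = 0.4919 m = 492 mm
Check: V = 2.54 m/s, Re = 8.72×10^5, f = 0.01354, h_f = 11.4 m ≈ 11.9 m ✓

D ≈ 492 mm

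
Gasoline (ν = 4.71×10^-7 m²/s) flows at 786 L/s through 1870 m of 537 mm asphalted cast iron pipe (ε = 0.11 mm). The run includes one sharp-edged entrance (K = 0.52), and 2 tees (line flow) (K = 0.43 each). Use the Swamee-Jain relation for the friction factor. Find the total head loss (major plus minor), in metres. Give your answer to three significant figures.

H_L ≈ 31.0 m

V = 4Q/(πD²) = 3.470 m/s; V²/2g = 0.6139 m
Re = 3.96×10^6, ε/D = 2.05×10^-4 → f = 0.01412 (Swamee-Jain)
Major: h_f = f(L/D)·V²/2g = 0.01412·3482·0.6139 = 30.18 m
Minor: ΣK = 1.38; h_m = ΣK·V²/2g = 0.8471 m
Total H_L = 30.18 + 0.8471 = 31.03 m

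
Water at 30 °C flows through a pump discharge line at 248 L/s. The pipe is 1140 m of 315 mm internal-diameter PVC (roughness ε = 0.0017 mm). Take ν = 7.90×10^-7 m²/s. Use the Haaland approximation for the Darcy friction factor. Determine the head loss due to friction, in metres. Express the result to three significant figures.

h_f ≈ 21.0 m

V = 4Q/(πD²) = 4·0.248/(π·0.315²) = 3.182 m/s
Re = VD/ν = 3.182·0.315/7.90×10^-7 = 1.27×10^6 → turbulent
ε/D = 0.0017/315 = 5.40×10^-6
Haaland: f = 0.01125
h_f = f(L/D)V²/(2g) = 0.01125·(1140/0.315)·3.182²/(2·9.81) = 21.01 m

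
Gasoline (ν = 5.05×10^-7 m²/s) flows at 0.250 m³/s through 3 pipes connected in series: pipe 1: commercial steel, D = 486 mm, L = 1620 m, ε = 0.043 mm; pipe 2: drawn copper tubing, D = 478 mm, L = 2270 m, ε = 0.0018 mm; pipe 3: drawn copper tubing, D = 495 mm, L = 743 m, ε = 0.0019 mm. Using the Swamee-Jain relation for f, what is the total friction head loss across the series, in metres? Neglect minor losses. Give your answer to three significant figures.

H ≈ 10.7 m

Pipe 1: V = 1.348 m/s, Re = 1.30×10^6, ε/D = 8.85×10^-5, f = 0.01305, h_1 = f(L/D)V²/2g = 4.027 m
Pipe 2: V = 1.393 m/s, Re = 1.32×10^6, ε/D = 3.77×10^-6, f = 0.01120, h_2 = f(L/D)V²/2g = 5.260 m
Pipe 3: V = 1.299 m/s, Re = 1.27×10^6, ε/D = 3.84×10^-6, f = 0.01126, h_3 = f(L/D)V²/2g = 1.454 m
Series → Q common, losses add: H = Σh = 10.74 m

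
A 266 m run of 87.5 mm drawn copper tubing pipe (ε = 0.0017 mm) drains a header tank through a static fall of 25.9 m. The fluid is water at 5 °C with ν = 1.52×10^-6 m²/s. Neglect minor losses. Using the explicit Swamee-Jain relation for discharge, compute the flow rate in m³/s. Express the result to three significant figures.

Swamee-Jain (Type II): Q = -0.965·√(gD⁵h_f/L)·ln[ε/(3.7D) + √(3.17ν²L/(gD³h_f))]
√(gD⁵h_f/L) = √(9.81·0.0875⁵·25.9/266) = 0.002213
ε/(3.7D) = 5.25×10^-6; √(3.17ν²L/(gD³h_f)) = 1.07×10^-4
Q = -0.965·0.002213·ln(1.122×10^-4) = 0.01943 m³/s
Check: V = 3.23 m/s, Re = 1.86×10^5, f = 0.01592, h_f = 25.8 m ≈ 25.9 m ✓

Q ≈ 0.0194 m³/s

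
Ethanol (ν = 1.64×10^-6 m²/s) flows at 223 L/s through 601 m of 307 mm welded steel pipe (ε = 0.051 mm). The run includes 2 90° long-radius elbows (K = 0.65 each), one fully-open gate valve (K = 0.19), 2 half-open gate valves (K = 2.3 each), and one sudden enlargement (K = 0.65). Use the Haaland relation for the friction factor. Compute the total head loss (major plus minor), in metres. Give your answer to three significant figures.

H_L ≈ 16.5 m

V = 4Q/(πD²) = 3.013 m/s; V²/2g = 0.4626 m
Re = 5.64×10^5, ε/D = 1.66×10^-4 → f = 0.01480 (Haaland)
Major: h_f = f(L/D)·V²/2g = 0.01480·1958·0.4626 = 13.41 m
Minor: ΣK = 6.74; h_m = ΣK·V²/2g = 3.118 m
Total H_L = 13.41 + 3.118 = 16.52 m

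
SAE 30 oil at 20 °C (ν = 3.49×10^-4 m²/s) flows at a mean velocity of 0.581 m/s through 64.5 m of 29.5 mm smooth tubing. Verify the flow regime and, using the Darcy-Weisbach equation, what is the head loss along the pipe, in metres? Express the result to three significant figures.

Re = VD/ν = 0.581·0.02950/3.49×10^-4 = 49.1 → laminar (Re < 2300)
f = 64/Re = 1.303
h_f = f(L/D)V²/(2g) = 1.303·(64.5/0.02950)·0.581²/(2·9.81) = 49.02 m

h_f ≈ 49.0 m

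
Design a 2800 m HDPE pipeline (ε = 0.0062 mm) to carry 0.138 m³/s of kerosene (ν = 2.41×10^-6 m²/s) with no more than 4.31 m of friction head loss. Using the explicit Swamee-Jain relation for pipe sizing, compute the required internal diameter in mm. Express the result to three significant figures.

D ≈ 447 mm

Swamee-Jain (Type III): D = 0.66·[ε^1.25·(LQ²/(gh_f))^4.75 + ν·Q^9.4·(L/(gh_f))^5.2]^0.04
LQ²/(gh_f) = 1.261; L/(gh_f) = 66.22
Term 1 = ε^1.25·(…)^4.75 = 9.31×10^-7; Term 2 = ν·Q^9.4·(…)^5.2 = 5.84×10^-5
D = 0.66·(9.31×10^-7 + 5.84×10^-5)^0.04 = 0.4472 m = 447 mm
Check: V = 0.879 m/s, Re = 1.63×10^5, f = 0.01628, h_f = 4.01 m ≈ 4.31 m ✓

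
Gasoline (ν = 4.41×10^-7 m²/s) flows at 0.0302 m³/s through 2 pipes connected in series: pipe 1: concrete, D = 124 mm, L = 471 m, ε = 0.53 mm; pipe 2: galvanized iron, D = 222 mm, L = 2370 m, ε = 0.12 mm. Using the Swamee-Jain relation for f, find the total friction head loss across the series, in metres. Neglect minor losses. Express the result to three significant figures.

Pipe 1: V = 2.501 m/s, Re = 7.03×10^5, ε/D = 0.00427, f = 0.02921, h_1 = f(L/D)V²/2g = 35.36 m
Pipe 2: V = 0.7802 m/s, Re = 3.93×10^5, ε/D = 5.41×10^-4, f = 0.01825, h_2 = f(L/D)V²/2g = 6.045 m
Series → Q common, losses add: H = Σh = 41.41 m

H ≈ 41.4 m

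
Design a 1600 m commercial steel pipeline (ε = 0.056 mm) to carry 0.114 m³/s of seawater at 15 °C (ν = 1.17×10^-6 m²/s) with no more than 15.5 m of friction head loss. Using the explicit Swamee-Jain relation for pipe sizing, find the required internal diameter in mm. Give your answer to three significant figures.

Swamee-Jain (Type III): D = 0.66·[ε^1.25·(LQ²/(gh_f))^4.75 + ν·Q^9.4·(L/(gh_f))^5.2]^0.04
LQ²/(gh_f) = 0.1368; L/(gh_f) = 10.52
Term 1 = ε^1.25·(…)^4.75 = 3.81×10^-10; Term 2 = ν·Q^9.4·(…)^5.2 = 3.30×10^-10
D = 0.66·(3.81×10^-10 + 3.30×10^-10)^0.04 = 0.2842 m = 284 mm
Check: V = 1.80 m/s, Re = 4.37×10^5, f = 0.01567, h_f = 14.5 m ≈ 15.5 m ✓

D ≈ 284 mm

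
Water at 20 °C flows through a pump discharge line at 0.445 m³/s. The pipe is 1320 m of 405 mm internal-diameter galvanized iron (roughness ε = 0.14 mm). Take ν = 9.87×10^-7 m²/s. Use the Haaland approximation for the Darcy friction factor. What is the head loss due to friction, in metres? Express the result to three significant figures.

h_f ≈ 31.4 m

V = 4Q/(πD²) = 4·0.445/(π·0.405²) = 3.454 m/s
Re = VD/ν = 3.454·0.405/9.87×10^-7 = 1.42×10^6 → turbulent
ε/D = 0.14/405 = 3.46×10^-4
Haaland: f = 0.01584
h_f = f(L/D)V²/(2g) = 0.01584·(1320/0.405)·3.454²/(2·9.81) = 31.40 m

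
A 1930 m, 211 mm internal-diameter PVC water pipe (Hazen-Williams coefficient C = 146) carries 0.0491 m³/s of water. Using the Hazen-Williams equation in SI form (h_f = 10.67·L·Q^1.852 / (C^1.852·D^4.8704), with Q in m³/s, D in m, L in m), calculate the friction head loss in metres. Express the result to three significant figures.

h_f ≈ 14.9 m

h_f = 10.67·1930·0.0491^1.852 / (146^1.852·0.211^4.8704) = 14.87 m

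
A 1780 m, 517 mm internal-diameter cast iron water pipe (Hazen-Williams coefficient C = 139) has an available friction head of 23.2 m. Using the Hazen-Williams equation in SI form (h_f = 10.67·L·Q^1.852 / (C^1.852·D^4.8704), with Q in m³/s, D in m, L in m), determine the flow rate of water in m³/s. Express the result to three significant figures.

Rearranging: Q = [h_f·C^1.852·D^4.8704 / (10.67·L)]^(1/1.852)
Q = [23.2·139^1.852·0.517^4.8704 / (10.67·1780)]^0.540 = 0.6555 m³/s

Q ≈ 0.656 m³/s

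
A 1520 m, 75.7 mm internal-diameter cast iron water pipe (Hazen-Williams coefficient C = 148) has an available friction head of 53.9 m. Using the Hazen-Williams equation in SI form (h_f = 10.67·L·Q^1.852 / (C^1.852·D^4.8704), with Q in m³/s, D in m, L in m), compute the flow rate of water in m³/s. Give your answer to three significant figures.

Q ≈ 0.00766 m³/s

Rearranging: Q = [h_f·C^1.852·D^4.8704 / (10.67·L)]^(1/1.852)
Q = [53.9·148^1.852·0.0757^4.8704 / (10.67·1520)]^0.540 = 0.007661 m³/s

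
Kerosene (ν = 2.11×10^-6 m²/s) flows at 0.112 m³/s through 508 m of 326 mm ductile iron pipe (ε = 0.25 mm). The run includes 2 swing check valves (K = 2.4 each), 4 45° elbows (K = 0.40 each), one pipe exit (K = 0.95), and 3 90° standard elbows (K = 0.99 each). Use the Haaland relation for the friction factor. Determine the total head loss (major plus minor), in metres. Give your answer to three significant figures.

V = 4Q/(πD²) = 1.342 m/s; V²/2g = 0.09177 m
Re = 2.07×10^5, ε/D = 7.67×10^-4 → f = 0.01988 (Haaland)
Major: h_f = f(L/D)·V²/2g = 0.01988·1558·0.09177 = 2.843 m
Minor: ΣK = 10.3; h_m = ΣK·V²/2g = 0.9470 m
Total H_L = 2.843 + 0.9470 = 3.790 m

H_L ≈ 3.79 m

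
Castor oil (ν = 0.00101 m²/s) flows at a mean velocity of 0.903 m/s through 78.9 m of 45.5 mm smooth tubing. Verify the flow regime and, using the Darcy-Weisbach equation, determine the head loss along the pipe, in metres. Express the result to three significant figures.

Re = VD/ν = 0.903·0.04550/0.00101 = 40.7 → laminar (Re < 2300)
f = 64/Re = 1.573
h_f = f(L/D)V²/(2g) = 1.573·(78.9/0.04550)·0.903²/(2·9.81) = 113.4 m

h_f ≈ 113 m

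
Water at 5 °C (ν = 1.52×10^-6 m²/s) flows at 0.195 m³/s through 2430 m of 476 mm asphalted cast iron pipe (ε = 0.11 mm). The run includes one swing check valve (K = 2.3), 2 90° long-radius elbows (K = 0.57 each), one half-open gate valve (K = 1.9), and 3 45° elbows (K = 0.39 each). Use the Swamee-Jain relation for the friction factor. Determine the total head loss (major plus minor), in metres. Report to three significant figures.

H_L ≈ 5.50 m

V = 4Q/(πD²) = 1.096 m/s; V²/2g = 0.06120 m
Re = 3.43×10^5, ε/D = 2.31×10^-4 → f = 0.01633 (Swamee-Jain)
Major: h_f = f(L/D)·V²/2g = 0.01633·5105·0.06120 = 5.102 m
Minor: ΣK = 6.51; h_m = ΣK·V²/2g = 0.3984 m
Total H_L = 5.102 + 0.3984 = 5.501 m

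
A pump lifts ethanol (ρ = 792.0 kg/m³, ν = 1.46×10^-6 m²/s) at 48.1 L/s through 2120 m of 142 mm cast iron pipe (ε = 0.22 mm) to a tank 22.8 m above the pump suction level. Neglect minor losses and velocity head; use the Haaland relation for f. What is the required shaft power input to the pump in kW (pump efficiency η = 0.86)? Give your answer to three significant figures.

V = 4Q/(πD²) = 3.037 m/s; Re = 2.95×10^5; ε/D = 0.00155; f = 0.02259
h_f = f(L/D)V²/2g = 158.6 m
Total head H = z + h_f = 22.8 + 158.6 = 181.4 m
P_hyd = ρgQH = 792.0·9.81·0.0481·181.4 = 67.79 kW
P_shaft = P_hyd/η = 67.79/0.86 = 78.82 kW

P_shaft ≈ 78.8 kW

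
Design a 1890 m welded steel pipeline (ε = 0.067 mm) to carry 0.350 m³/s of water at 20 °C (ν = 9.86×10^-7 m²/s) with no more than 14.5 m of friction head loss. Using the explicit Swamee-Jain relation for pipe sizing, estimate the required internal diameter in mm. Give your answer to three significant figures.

Swamee-Jain (Type III): D = 0.66·[ε^1.25·(LQ²/(gh_f))^4.75 + ν·Q^9.4·(L/(gh_f))^5.2]^0.04
LQ²/(gh_f) = 1.628; L/(gh_f) = 13.29
Term 1 = ε^1.25·(…)^4.75 = 6.13×10^-5; Term 2 = ν·Q^9.4·(…)^5.2 = 3.55×10^-5
D = 0.66·(6.13×10^-5 + 3.55×10^-5)^0.04 = 0.4560 m = 456 mm
Check: V = 2.14 m/s, Re = 9.91×10^5, f = 0.01416, h_f = 13.7 m ≈ 14.5 m ✓

D ≈ 456 mm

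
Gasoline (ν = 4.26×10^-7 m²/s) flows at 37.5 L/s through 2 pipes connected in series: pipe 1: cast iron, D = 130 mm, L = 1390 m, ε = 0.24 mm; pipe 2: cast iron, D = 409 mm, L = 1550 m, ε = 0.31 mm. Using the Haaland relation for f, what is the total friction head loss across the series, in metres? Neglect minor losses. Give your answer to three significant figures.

H ≈ 101 m

Pipe 1: V = 2.825 m/s, Re = 8.62×10^5, ε/D = 0.00185, f = 0.02318, h_1 = f(L/D)V²/2g = 100.8 m
Pipe 2: V = 0.2854 m/s, Re = 2.74×10^5, ε/D = 7.58×10^-4, f = 0.01952, h_2 = f(L/D)V²/2g = 0.3072 m
Series → Q common, losses add: H = Σh = 101.1 m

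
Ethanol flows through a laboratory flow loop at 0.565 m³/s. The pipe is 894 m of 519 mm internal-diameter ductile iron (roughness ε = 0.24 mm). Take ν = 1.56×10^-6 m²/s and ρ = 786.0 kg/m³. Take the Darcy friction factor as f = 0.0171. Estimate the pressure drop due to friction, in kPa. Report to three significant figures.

V = 4Q/(πD²) = 4·0.565/(π·0.519²) = 2.671 m/s
h_f = f(L/D)V²/(2g) = 0.01710·(894/0.519)·2.671²/(2·9.81) = 10.71 m
Δp = ρg·h_f = 786.0·9.81·10.71 = 82.57 kPa

Δp ≈ 82.6 kPa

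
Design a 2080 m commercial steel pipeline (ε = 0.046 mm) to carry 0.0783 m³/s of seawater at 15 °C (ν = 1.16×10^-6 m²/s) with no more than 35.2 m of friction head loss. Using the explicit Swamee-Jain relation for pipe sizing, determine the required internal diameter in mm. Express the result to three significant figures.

Swamee-Jain (Type III): D = 0.66·[ε^1.25·(LQ²/(gh_f))^4.75 + ν·Q^9.4·(L/(gh_f))^5.2]^0.04
LQ²/(gh_f) = 0.03693; L/(gh_f) = 6.024
Term 1 = ε^1.25·(…)^4.75 = 5.94×10^-13; Term 2 = ν·Q^9.4·(…)^5.2 = 5.26×10^-13
D = 0.66·(5.94×10^-13 + 5.26×10^-13)^0.04 = 0.2195 m = 220 mm
Check: V = 2.07 m/s, Re = 3.91×10^5, f = 0.01595, h_f = 32.9 m ≈ 35.2 m ✓

D ≈ 220 mm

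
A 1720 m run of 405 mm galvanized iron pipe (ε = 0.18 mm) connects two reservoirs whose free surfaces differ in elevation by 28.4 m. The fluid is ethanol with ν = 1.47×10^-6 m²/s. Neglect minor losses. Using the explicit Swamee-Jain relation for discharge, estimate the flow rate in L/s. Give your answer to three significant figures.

Q ≈ 358 L/s

Swamee-Jain (Type II): Q = -0.965·√(gD⁵h_f/L)·ln[ε/(3.7D) + √(3.17ν²L/(gD³h_f))]
√(gD⁵h_f/L) = √(9.81·0.405⁵·28.4/1720) = 0.04201
ε/(3.7D) = 1.20×10^-4; √(3.17ν²L/(gD³h_f)) = 2.52×10^-5
Q = -0.965·0.04201·ln(1.454×10^-4) = 0.3582 m³/s
Check: V = 2.78 m/s, Re = 7.66×10^5, f = 0.01708, h_f = 28.6 m ≈ 28.4 m ✓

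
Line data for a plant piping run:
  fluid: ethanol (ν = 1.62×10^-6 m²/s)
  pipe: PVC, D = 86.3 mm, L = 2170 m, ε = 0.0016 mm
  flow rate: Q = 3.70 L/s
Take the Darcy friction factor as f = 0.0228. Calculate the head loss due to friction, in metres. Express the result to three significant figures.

V = 4Q/(πD²) = 4·0.00370/(π·0.0863²) = 0.6325 m/s
h_f = f(L/D)V²/(2g) = 0.02280·(2170/0.0863)·0.6325²/(2·9.81) = 11.69 m

h_f ≈ 11.7 m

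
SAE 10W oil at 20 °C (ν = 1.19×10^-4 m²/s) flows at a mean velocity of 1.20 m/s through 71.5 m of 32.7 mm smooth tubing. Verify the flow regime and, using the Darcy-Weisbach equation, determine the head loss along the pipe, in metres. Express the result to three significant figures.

Re = VD/ν = 1.20·0.03270/1.19×10^-4 = 330 → laminar (Re < 2300)
f = 64/Re = 0.1941
h_f = f(L/D)V²/(2g) = 0.1941·(71.5/0.03270)·1.20²/(2·9.81) = 31.15 m

h_f ≈ 31.1 m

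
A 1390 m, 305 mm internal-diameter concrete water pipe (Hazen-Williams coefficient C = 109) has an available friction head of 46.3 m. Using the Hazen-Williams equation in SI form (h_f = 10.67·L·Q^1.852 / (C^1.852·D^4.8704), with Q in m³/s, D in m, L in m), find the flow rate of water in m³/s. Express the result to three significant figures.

Rearranging: Q = [h_f·C^1.852·D^4.8704 / (10.67·L)]^(1/1.852)
Q = [46.3·109^1.852·0.305^4.8704 / (10.67·1390)]^0.540 = 0.2130 m³/s

Q ≈ 0.213 m³/s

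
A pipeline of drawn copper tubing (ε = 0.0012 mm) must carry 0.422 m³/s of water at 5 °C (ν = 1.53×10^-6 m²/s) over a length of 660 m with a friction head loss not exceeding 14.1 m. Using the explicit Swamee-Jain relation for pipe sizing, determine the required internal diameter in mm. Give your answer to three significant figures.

D ≈ 387 mm

Swamee-Jain (Type III): D = 0.66·[ε^1.25·(LQ²/(gh_f))^4.75 + ν·Q^9.4·(L/(gh_f))^5.2]^0.04
LQ²/(gh_f) = 0.8497; L/(gh_f) = 4.772
Term 1 = ε^1.25·(…)^4.75 = 1.83×10^-8; Term 2 = ν·Q^9.4·(…)^5.2 = 1.55×10^-6
D = 0.66·(1.83×10^-8 + 1.55×10^-6)^0.04 = 0.3867 m = 387 mm
Check: V = 3.59 m/s, Re = 9.08×10^5, f = 0.01187, h_f = 13.3 m ≈ 14.1 m ✓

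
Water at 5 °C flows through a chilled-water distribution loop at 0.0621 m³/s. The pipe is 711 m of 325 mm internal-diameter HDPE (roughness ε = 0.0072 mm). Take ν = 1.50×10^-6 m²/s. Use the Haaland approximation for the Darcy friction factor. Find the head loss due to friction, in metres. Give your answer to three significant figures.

V = 4Q/(πD²) = 4·0.0621/(π·0.325²) = 0.7486 m/s
Re = VD/ν = 0.7486·0.325/1.50×10^-6 = 1.62×10^5 → turbulent
ε/D = 0.0072/325 = 2.22×10^-5
Haaland: f = 0.01627
h_f = f(L/D)V²/(2g) = 0.01627·(711/0.325)·0.7486²/(2·9.81) = 1.017 m

h_f ≈ 1.02 m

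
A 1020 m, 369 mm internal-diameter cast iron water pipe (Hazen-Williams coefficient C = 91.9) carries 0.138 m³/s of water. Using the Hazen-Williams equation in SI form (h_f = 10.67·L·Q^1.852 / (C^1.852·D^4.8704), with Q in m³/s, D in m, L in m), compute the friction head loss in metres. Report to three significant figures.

h_f ≈ 8.25 m

h_f = 10.67·1020·0.138^1.852 / (91.9^1.852·0.369^4.8704) = 8.251 m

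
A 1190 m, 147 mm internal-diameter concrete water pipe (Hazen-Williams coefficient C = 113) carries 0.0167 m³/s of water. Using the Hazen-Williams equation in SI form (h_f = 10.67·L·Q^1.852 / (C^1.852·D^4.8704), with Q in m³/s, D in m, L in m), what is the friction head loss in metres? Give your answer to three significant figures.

h_f = 10.67·1190·0.0167^1.852 / (113^1.852·0.147^4.8704) = 11.62 m

h_f ≈ 11.6 m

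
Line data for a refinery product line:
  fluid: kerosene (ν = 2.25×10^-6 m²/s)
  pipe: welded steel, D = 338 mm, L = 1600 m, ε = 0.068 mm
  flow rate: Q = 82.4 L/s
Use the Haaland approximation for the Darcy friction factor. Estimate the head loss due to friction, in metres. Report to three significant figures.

V = 4Q/(πD²) = 4·0.0824/(π·0.338²) = 0.9183 m/s
Re = VD/ν = 0.9183·0.338/2.25×10^-6 = 1.38×10^5 → turbulent
ε/D = 0.068/338 = 2.01×10^-4
Haaland: f = 0.01780
h_f = f(L/D)V²/(2g) = 0.01780·(1600/0.338)·0.9183²/(2·9.81) = 3.621 m

h_f ≈ 3.62 m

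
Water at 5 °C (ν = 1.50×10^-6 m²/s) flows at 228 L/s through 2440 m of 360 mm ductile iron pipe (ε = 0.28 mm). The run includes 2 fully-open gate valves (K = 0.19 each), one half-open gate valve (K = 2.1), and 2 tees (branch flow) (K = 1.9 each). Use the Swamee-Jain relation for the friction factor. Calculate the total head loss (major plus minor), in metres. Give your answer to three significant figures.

V = 4Q/(πD²) = 2.240 m/s; V²/2g = 0.2557 m
Re = 5.38×10^5, ε/D = 7.78×10^-4 → f = 0.01927 (Swamee-Jain)
Major: h_f = f(L/D)·V²/2g = 0.01927·6778·0.2557 = 33.40 m
Minor: ΣK = 6.28; h_m = ΣK·V²/2g = 1.606 m
Total H_L = 33.40 + 1.606 = 35.01 m

H_L ≈ 35.0 m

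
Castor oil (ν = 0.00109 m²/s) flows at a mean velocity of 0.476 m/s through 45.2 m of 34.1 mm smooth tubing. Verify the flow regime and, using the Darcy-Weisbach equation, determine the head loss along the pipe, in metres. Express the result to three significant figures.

h_f ≈ 65.8 m

Re = VD/ν = 0.476·0.03410/0.00109 = 14.9 → laminar (Re < 2300)
f = 64/Re = 4.298
h_f = f(L/D)V²/(2g) = 4.298·(45.2/0.03410)·0.476²/(2·9.81) = 65.79 m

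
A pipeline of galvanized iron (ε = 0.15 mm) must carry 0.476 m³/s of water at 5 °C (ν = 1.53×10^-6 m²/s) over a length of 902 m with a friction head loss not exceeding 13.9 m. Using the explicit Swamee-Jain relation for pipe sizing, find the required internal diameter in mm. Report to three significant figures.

D ≈ 463 mm

Swamee-Jain (Type III): D = 0.66·[ε^1.25·(LQ²/(gh_f))^4.75 + ν·Q^9.4·(L/(gh_f))^5.2]^0.04
LQ²/(gh_f) = 1.499; L/(gh_f) = 6.615
Term 1 = ε^1.25·(…)^4.75 = 1.13×10^-4; Term 2 = ν·Q^9.4·(…)^5.2 = 2.64×10^-5
D = 0.66·(1.13×10^-4 + 2.64×10^-5)^0.04 = 0.4628 m = 463 mm
Check: V = 2.83 m/s, Re = 8.56×10^5, f = 0.01608, h_f = 12.8 m ≈ 13.9 m ✓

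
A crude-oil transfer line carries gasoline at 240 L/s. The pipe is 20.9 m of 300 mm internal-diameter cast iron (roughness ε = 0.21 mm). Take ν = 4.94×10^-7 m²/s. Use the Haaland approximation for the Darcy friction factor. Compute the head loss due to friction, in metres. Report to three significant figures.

V = 4Q/(πD²) = 4·0.240/(π·0.300²) = 3.395 m/s
Re = VD/ν = 3.395·0.300/4.94×10^-7 = 2.06×10^6 → turbulent
ε/D = 0.21/300 = 7.00×10^-4
Haaland: f = 0.01824
h_f = f(L/D)V²/(2g) = 0.01824·(20.9/0.300)·3.395²/(2·9.81) = 0.7467 m

h_f ≈ 0.747 m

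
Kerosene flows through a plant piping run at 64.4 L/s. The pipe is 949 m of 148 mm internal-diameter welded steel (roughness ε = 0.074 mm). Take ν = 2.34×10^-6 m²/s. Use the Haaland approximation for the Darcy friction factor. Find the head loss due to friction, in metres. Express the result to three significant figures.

V = 4Q/(πD²) = 4·0.0644/(π·0.148²) = 3.743 m/s
Re = VD/ν = 3.743·0.148/2.34×10^-6 = 2.37×10^5 → turbulent
ε/D = 0.074/148 = 5.00×10^-4
Haaland: f = 0.01838
h_f = f(L/D)V²/(2g) = 0.01838·(949/0.148)·3.743²/(2·9.81) = 84.18 m

h_f ≈ 84.2 m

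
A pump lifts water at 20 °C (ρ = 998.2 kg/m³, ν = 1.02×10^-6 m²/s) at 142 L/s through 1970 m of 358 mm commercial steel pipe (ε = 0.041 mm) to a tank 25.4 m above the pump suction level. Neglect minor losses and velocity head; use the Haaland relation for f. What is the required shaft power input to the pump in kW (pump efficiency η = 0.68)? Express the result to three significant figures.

P_shaft ≈ 68.4 kW

V = 4Q/(πD²) = 1.411 m/s; Re = 4.95×10^5; ε/D = 1.15×10^-4; f = 0.01444
h_f = f(L/D)V²/2g = 8.060 m
Total head H = z + h_f = 25.4 + 8.060 = 33.46 m
P_hyd = ρgQH = 998.2·9.81·0.142·33.46 = 46.53 kW
P_shaft = P_hyd/η = 46.53/0.68 = 68.42 kW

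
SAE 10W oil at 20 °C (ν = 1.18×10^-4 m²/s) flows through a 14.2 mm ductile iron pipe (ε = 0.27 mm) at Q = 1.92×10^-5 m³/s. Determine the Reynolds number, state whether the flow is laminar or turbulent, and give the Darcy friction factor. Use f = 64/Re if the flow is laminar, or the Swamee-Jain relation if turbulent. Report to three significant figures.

V = 4Q/(πD²) = 0.1212 m/s
Re = VD/ν = 0.1212·0.0142/1.18×10^-4 = 14.6
Re < 2300 → laminar → f = 64/Re = 4.387

Re ≈ 14.6; laminar; f = 64/Re ≈ 4.39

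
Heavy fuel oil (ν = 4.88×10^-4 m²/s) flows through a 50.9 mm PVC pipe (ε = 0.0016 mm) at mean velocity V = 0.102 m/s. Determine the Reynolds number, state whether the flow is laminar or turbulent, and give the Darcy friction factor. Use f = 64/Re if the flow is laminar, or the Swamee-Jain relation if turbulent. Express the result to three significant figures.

Re = VD/ν = 0.1020·0.0509/4.88×10^-4 = 10.6
Re < 2300 → laminar → f = 64/Re = 6.016

Re ≈ 10.6; laminar; f = 64/Re ≈ 6.02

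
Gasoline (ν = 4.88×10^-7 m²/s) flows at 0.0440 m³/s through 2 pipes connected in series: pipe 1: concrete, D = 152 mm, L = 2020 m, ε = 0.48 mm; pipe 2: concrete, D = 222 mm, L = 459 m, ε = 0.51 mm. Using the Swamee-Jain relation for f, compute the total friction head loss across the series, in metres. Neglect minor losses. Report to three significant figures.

Pipe 1: V = 2.425 m/s, Re = 7.55×10^5, ε/D = 0.00316, f = 0.02680, h_1 = f(L/D)V²/2g = 106.7 m
Pipe 2: V = 1.137 m/s, Re = 5.17×10^5, ε/D = 0.00230, f = 0.02474, h_2 = f(L/D)V²/2g = 3.369 m
Series → Q common, losses add: H = Σh = 110.1 m

H ≈ 110 m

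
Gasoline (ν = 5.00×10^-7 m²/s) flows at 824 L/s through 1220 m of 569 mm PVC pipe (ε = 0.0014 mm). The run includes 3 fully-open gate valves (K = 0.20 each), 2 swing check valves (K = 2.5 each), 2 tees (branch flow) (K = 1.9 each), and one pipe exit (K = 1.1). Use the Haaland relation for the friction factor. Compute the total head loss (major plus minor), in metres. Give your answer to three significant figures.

V = 4Q/(πD²) = 3.241 m/s; V²/2g = 0.5352 m
Re = 3.69×10^6, ε/D = 2.46×10^-6 → f = 0.009510 (Haaland)
Major: h_f = f(L/D)·V²/2g = 0.009510·2144·0.5352 = 10.91 m
Minor: ΣK = 10.5; h_m = ΣK·V²/2g = 5.620 m
Total H_L = 10.91 + 5.620 = 16.53 m

H_L ≈ 16.5 m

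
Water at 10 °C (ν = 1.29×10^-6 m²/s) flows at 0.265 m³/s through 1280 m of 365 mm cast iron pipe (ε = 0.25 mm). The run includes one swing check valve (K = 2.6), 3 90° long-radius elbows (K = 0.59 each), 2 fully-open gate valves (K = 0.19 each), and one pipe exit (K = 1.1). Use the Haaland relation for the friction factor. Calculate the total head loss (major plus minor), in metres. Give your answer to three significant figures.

V = 4Q/(πD²) = 2.533 m/s; V²/2g = 0.3269 m
Re = 7.17×10^5, ε/D = 6.85×10^-4 → f = 0.01846 (Haaland)
Major: h_f = f(L/D)·V²/2g = 0.01846·3507·0.3269 = 21.17 m
Minor: ΣK = 5.85; h_m = ΣK·V²/2g = 1.912 m
Total H_L = 21.17 + 1.912 = 23.08 m

H_L ≈ 23.1 m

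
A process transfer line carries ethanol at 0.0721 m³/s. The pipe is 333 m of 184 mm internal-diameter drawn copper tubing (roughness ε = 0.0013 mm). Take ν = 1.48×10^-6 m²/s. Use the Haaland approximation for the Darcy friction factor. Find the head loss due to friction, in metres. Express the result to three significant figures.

h_f ≈ 9.56 m

V = 4Q/(πD²) = 4·0.0721/(π·0.184²) = 2.712 m/s
Re = VD/ν = 2.712·0.184/1.48×10^-6 = 3.37×10^5 → turbulent
ε/D = 0.0013/184 = 7.07×10^-6
Haaland: f = 0.01409
h_f = f(L/D)V²/(2g) = 0.01409·(333/0.184)·2.712²/(2·9.81) = 9.559 m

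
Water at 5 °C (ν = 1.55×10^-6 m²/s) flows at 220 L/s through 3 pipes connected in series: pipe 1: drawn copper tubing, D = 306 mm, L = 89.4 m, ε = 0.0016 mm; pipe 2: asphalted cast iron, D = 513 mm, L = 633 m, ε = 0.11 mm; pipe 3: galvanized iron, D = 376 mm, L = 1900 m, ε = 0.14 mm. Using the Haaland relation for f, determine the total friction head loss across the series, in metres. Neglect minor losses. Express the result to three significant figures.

H ≈ 19.8 m

Pipe 1: V = 2.992 m/s, Re = 5.91×10^5, ε/D = 5.23×10^-6, f = 0.01275, h_1 = f(L/D)V²/2g = 1.699 m
Pipe 2: V = 1.064 m/s, Re = 3.52×10^5, ε/D = 2.14×10^-4, f = 0.01591, h_2 = f(L/D)V²/2g = 1.134 m
Pipe 3: V = 1.981 m/s, Re = 4.81×10^5, ε/D = 3.72×10^-4, f = 0.01675, h_3 = f(L/D)V²/2g = 16.93 m
Series → Q common, losses add: H = Σh = 19.76 m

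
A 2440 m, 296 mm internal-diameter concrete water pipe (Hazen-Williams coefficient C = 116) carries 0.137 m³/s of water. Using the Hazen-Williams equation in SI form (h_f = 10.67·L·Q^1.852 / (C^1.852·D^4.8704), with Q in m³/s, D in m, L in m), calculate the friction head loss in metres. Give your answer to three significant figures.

h_f = 10.67·2440·0.137^1.852 / (116^1.852·0.296^4.8704) = 37.02 m

h_f ≈ 37.0 m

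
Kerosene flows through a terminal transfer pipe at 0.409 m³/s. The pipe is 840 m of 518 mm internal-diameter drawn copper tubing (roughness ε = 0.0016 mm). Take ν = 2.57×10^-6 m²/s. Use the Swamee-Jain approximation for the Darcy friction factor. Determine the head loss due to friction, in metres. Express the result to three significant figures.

h_f ≈ 4.27 m

V = 4Q/(πD²) = 4·0.409/(π·0.518²) = 1.941 m/s
Re = VD/ν = 1.941·0.518/2.57×10^-6 = 3.91×10^5 → turbulent
ε/D = 0.0016/518 = 3.09×10^-6
Swamee-Jain: f = 0.01373
h_f = f(L/D)V²/(2g) = 0.01373·(840/0.518)·1.941²/(2·9.81) = 4.274 m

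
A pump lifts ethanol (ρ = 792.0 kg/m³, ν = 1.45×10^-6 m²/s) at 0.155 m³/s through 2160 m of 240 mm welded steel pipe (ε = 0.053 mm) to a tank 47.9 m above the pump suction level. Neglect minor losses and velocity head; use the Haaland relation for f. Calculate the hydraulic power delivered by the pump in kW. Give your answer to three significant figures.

P_hyd ≈ 157 kW

V = 4Q/(πD²) = 3.426 m/s; Re = 5.67×10^5; ε/D = 2.21×10^-4; f = 0.01534
h_f = f(L/D)V²/2g = 82.58 m
Total head H = z + h_f = 47.9 + 82.58 = 130.5 m
P_hyd = ρgQH = 792.0·9.81·0.155·130.5 = 157.1 kW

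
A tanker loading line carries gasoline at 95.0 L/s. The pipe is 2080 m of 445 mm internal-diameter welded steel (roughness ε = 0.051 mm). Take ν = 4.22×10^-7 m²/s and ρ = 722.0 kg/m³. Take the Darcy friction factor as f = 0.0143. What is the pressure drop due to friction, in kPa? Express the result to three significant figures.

V = 4Q/(πD²) = 4·0.0950/(π·0.445²) = 0.6108 m/s
h_f = f(L/D)V²/(2g) = 0.01430·(2080/0.445)·0.6108²/(2·9.81) = 1.271 m
Δp = ρg·h_f = 722.0·9.81·1.271 = 9.003 kPa

Δp ≈ 9.00 kPa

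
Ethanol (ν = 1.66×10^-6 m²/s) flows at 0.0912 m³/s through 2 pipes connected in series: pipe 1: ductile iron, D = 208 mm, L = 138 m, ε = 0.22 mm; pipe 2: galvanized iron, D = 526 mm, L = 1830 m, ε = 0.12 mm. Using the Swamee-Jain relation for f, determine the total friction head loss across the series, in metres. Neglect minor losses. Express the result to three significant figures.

H ≈ 5.66 m

Pipe 1: V = 2.684 m/s, Re = 3.36×10^5, ε/D = 0.00106, f = 0.02088, h_1 = f(L/D)V²/2g = 5.087 m
Pipe 2: V = 0.4197 m/s, Re = 1.33×10^5, ε/D = 2.28×10^-4, f = 0.01832, h_2 = f(L/D)V²/2g = 0.5721 m
Series → Q common, losses add: H = Σh = 5.659 m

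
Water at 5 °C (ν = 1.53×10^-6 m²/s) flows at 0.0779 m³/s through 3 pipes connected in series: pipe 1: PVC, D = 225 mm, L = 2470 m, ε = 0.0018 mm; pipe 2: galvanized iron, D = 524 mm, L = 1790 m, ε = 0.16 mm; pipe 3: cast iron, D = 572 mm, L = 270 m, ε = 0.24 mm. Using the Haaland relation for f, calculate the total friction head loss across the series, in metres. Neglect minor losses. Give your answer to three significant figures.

Pipe 1: V = 1.959 m/s, Re = 2.88×10^5, ε/D = 8.00×10^-6, f = 0.01451, h_1 = f(L/D)V²/2g = 31.17 m
Pipe 2: V = 0.3612 m/s, Re = 1.24×10^5, ε/D = 3.05×10^-4, f = 0.01863, h_2 = f(L/D)V²/2g = 0.4233 m
Pipe 3: V = 0.3031 m/s, Re = 1.13×10^5, ε/D = 4.20×10^-4, f = 0.01940, h_3 = f(L/D)V²/2g = 0.04289 m
Series → Q common, losses add: H = Σh = 31.64 m

H ≈ 31.6 m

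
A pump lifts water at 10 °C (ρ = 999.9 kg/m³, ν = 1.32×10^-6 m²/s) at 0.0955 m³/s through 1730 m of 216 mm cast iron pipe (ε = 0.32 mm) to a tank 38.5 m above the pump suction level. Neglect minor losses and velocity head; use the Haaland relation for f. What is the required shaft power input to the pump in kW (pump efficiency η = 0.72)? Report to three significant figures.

V = 4Q/(πD²) = 2.606 m/s; Re = 4.26×10^5; ε/D = 0.00148; f = 0.02216
h_f = f(L/D)V²/2g = 61.46 m
Total head H = z + h_f = 38.5 + 61.46 = 99.96 m
P_hyd = ρgQH = 999.9·9.81·0.0955·99.96 = 93.64 kW
P_shaft = P_hyd/η = 93.64/0.72 = 130.0 kW

P_shaft ≈ 130 kW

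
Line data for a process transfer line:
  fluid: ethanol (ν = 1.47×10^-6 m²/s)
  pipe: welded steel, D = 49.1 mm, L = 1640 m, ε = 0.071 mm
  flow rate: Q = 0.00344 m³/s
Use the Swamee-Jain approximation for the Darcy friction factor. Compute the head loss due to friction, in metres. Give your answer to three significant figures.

h_f ≈ 140 m

V = 4Q/(πD²) = 4·0.00344/(π·0.0491²) = 1.817 m/s
Re = VD/ν = 1.817·0.0491/1.47×10^-6 = 6.07×10^4 → turbulent
ε/D = 0.071/49.1 = 0.00145
Swamee-Jain: f = 0.02487
h_f = f(L/D)V²/(2g) = 0.02487·(1640/0.0491)·1.817²/(2·9.81) = 139.8 m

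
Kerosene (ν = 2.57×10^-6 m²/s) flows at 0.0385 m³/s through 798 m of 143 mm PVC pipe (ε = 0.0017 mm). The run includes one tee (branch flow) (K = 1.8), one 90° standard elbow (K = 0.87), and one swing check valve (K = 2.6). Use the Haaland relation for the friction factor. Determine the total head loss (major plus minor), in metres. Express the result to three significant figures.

H_L ≈ 29.1 m

V = 4Q/(πD²) = 2.397 m/s; V²/2g = 0.2929 m
Re = 1.33×10^5, ε/D = 1.19×10^-5 → f = 0.01685 (Haaland)
Major: h_f = f(L/D)·V²/2g = 0.01685·5580·0.2929 = 27.54 m
Minor: ΣK = 5.27; h_m = ΣK·V²/2g = 1.544 m
Total H_L = 27.54 + 1.544 = 29.09 m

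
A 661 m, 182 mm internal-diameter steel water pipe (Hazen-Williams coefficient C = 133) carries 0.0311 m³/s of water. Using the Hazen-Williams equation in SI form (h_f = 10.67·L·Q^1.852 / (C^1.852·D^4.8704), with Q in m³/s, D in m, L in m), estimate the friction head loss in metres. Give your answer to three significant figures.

h_f ≈ 5.34 m

h_f = 10.67·661·0.0311^1.852 / (133^1.852·0.182^4.8704) = 5.337 m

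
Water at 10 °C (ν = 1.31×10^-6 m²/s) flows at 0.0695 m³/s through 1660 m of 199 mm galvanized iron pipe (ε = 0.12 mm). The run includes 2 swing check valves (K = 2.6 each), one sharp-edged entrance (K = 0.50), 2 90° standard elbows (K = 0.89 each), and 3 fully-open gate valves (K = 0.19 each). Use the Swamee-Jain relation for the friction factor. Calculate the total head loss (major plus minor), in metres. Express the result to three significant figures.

V = 4Q/(πD²) = 2.235 m/s; V²/2g = 0.2545 m
Re = 3.39×10^5, ε/D = 6.03×10^-4 → f = 0.01876 (Swamee-Jain)
Major: h_f = f(L/D)·V²/2g = 0.01876·8342·0.2545 = 39.82 m
Minor: ΣK = 8.05; h_m = ΣK·V²/2g = 2.049 m
Total H_L = 39.82 + 2.049 = 41.87 m

H_L ≈ 41.9 m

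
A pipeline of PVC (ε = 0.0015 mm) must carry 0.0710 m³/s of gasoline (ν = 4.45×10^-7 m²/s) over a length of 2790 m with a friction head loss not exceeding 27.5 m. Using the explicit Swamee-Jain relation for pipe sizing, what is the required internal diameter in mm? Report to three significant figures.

Swamee-Jain (Type III): D = 0.66·[ε^1.25·(LQ²/(gh_f))^4.75 + ν·Q^9.4·(L/(gh_f))^5.2]^0.04
LQ²/(gh_f) = 0.05213; L/(gh_f) = 10.34
Term 1 = ε^1.25·(…)^4.75 = 4.23×10^-14; Term 2 = ν·Q^9.4·(…)^5.2 = 1.34×10^-12
D = 0.66·(4.23×10^-14 + 1.34×10^-12)^0.04 = 0.2214 m = 221 mm
Check: V = 1.84 m/s, Re = 9.18×10^5, f = 0.01194, h_f = 26.1 m ≈ 27.5 m ✓

D ≈ 221 mm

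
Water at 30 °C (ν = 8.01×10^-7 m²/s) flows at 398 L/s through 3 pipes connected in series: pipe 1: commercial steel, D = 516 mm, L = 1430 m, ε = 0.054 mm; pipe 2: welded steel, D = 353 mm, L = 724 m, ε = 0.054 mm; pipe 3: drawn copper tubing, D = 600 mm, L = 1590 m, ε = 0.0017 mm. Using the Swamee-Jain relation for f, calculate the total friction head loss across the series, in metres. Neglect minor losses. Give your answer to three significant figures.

H ≈ 33.7 m

Pipe 1: V = 1.903 m/s, Re = 1.23×10^6, ε/D = 1.05×10^-4, f = 0.01336, h_1 = f(L/D)V²/2g = 6.838 m
Pipe 2: V = 4.067 m/s, Re = 1.79×10^6, ε/D = 1.53×10^-4, f = 0.01377, h_2 = f(L/D)V²/2g = 23.81 m
Pipe 3: V = 1.408 m/s, Re = 1.05×10^6, ε/D = 2.83×10^-6, f = 0.01158, h_3 = f(L/D)V²/2g = 3.099 m
Series → Q common, losses add: H = Σh = 33.74 m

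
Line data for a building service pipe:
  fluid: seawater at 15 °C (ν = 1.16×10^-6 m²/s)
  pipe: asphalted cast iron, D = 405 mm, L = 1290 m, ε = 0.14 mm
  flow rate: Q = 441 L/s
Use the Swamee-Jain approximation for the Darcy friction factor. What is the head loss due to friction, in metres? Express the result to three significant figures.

V = 4Q/(πD²) = 4·0.441/(π·0.405²) = 3.423 m/s
Re = VD/ν = 3.423·0.405/1.16×10^-6 = 1.20×10^6 → turbulent
ε/D = 0.14/405 = 3.46×10^-4
Swamee-Jain: f = 0.01604
h_f = f(L/D)V²/(2g) = 0.01604·(1290/0.405)·3.423²/(2·9.81) = 30.52 m

h_f ≈ 30.5 m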